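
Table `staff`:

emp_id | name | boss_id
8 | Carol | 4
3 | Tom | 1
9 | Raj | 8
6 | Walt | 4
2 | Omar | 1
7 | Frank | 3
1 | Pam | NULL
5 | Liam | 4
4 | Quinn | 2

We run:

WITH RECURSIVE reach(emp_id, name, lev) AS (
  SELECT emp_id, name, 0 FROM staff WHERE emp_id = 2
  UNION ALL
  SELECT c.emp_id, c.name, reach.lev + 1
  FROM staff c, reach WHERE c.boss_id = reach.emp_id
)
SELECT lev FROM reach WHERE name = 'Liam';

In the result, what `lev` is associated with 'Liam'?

Base: emp_id=2 (Omar) at lev 0.
Iteration 1: rows with boss_id in {2} -> Quinn (id 4, lev 1).
Iteration 2: rows with boss_id in {4} -> Liam (id 5, lev 2), Walt (id 6, lev 2), Carol (id 8, lev 2).
Iteration 3: rows with boss_id in {5,6,8} -> Raj (id 9, lev 3).
Iteration 4: no rows with boss_id in {9}; recursion stops.

2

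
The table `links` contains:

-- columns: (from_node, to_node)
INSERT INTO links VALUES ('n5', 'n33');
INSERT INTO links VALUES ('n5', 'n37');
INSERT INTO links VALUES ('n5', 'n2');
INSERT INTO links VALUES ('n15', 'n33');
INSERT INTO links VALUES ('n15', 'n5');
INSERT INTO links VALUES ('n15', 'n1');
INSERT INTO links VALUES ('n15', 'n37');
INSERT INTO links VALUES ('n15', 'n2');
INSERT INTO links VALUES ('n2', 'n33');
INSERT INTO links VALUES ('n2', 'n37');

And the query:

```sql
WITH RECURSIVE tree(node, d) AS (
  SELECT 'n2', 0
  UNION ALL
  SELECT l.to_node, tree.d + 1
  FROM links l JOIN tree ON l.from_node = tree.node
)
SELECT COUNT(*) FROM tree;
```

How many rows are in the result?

3

Base: (n2, d=0).
Iteration 1: edges from {n2} -> (n33, d=1), (n37, d=1).
Iteration 2: no outgoing edges from {n33,n37}; recursion stops.
Total rows emitted: 3.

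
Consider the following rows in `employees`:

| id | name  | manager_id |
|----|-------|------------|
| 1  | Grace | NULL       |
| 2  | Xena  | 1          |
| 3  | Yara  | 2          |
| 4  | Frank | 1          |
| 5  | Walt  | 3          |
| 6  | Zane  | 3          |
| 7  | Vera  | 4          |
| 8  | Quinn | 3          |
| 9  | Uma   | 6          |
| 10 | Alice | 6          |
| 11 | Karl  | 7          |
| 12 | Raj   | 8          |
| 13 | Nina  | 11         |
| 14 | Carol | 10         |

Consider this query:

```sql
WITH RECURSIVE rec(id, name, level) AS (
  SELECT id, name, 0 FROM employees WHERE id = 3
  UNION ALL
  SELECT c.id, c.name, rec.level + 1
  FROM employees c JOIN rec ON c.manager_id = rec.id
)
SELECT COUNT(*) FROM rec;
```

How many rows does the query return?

8

Base: id=3 (Yara) at level 0.
Iteration 1: rows with manager_id in {3} -> Walt (id 5, level 1), Zane (id 6, level 1), Quinn (id 8, level 1).
Iteration 2: rows with manager_id in {5,6,8} -> Uma (id 9, level 2), Alice (id 10, level 2), Raj (id 12, level 2).
Iteration 3: rows with manager_id in {9,10,12} -> Carol (id 14, level 3).
Iteration 4: no rows with manager_id in {14}; recursion stops.
Total rows emitted: 8.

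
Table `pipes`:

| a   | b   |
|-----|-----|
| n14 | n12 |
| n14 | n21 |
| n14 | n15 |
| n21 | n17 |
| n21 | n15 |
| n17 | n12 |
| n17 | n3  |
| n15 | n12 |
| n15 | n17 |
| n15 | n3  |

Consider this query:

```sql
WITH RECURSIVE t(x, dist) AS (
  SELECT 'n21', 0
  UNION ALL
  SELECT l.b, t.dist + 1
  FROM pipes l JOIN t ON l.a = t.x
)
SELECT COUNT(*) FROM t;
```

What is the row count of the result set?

Base: (n21, dist=0).
Iteration 1: edges from {n21} -> (n15, dist=1), (n17, dist=1).
Iteration 2: edges from {n15,n17} -> (n12, dist=2) x2, (n17, dist=2), (n3, dist=2) x2. [UNION ALL keeps all 5 new rows, including repeats]
Iteration 3: edges from {n12,n17,n3} -> (n12, dist=3), (n3, dist=3).
Iteration 4: no outgoing edges from {n12,n3}; recursion stops.
Total rows emitted: 10.

10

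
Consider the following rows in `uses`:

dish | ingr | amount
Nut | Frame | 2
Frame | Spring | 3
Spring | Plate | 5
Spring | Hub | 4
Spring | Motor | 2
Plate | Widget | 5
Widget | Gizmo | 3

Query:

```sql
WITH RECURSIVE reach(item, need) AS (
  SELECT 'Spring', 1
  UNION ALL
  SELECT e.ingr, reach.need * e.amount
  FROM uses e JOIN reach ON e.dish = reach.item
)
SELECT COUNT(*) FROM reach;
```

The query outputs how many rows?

6

Base: (Spring, need=1).
Iteration 1: components of {Spring} -> Hub = 1*4 = 4, Motor = 1*2 = 2, Plate = 1*5 = 5.
Iteration 2: components of {Hub,Motor,Plate} -> Widget = 5*5 = 25.
Iteration 3: components of {Widget} -> Gizmo = 25*3 = 75.
Iteration 4: no further components; recursion stops.
Total rows emitted: 6.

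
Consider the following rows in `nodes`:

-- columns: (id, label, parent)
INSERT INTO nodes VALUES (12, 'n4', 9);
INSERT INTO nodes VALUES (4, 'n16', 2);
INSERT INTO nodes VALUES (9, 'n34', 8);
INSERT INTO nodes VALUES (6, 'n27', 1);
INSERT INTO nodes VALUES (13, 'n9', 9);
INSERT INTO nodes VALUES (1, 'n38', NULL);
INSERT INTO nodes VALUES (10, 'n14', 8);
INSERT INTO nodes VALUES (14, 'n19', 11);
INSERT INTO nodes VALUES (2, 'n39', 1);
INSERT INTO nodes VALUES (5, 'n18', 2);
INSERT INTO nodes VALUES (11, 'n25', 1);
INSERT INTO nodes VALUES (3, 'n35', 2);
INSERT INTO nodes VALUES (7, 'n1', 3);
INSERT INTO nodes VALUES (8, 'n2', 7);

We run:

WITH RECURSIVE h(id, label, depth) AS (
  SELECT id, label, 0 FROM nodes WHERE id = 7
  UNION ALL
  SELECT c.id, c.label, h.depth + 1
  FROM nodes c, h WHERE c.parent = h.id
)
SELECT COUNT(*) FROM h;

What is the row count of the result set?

6

Base: id=7 (n1) at depth 0.
Iteration 1: rows with parent in {7} -> n2 (id 8, depth 1).
Iteration 2: rows with parent in {8} -> n34 (id 9, depth 2), n14 (id 10, depth 2).
Iteration 3: rows with parent in {9,10} -> n4 (id 12, depth 3), n9 (id 13, depth 3).
Iteration 4: no rows with parent in {12,13}; recursion stops.
Total rows emitted: 6.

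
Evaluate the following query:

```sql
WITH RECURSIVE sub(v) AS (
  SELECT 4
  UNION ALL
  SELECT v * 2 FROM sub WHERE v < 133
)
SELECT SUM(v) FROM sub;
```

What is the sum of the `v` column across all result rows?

Base: v=4.
Iteration 1: 4 < 133 holds -> v = 4 * 2 = 8.
Iteration 2: 8 < 133 holds -> v = 8 * 2 = 16.
Iteration 3: 16 < 133 holds -> v = 16 * 2 = 32.
Iteration 4: 32 < 133 holds -> v = 32 * 2 = 64.
Iteration 5: 64 < 133 holds -> v = 64 * 2 = 128.
Iteration 6: 128 < 133 holds -> v = 128 * 2 = 256.
Iteration 7: 256 < 133 fails; recursion stops.
SUM(v) = 4 + 8 + 16 + 32 + 64 + 128 + 256 = 508.

508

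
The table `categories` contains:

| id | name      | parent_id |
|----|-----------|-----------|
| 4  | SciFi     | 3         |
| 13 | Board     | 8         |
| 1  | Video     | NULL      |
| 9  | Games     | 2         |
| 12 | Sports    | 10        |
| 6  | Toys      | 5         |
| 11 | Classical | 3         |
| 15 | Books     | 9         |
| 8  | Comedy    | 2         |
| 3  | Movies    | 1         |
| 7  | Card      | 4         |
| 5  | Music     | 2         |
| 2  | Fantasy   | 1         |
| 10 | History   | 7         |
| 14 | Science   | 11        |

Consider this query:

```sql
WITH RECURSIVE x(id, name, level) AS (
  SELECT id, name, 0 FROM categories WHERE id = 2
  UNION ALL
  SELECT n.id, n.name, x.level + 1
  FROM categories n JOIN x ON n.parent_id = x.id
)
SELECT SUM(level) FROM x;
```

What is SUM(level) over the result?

Base: id=2 (Fantasy) at level 0.
Iteration 1: rows with parent_id in {2} -> Music (id 5, level 1), Comedy (id 8, level 1), Games (id 9, level 1).
Iteration 2: rows with parent_id in {5,8,9} -> Toys (id 6, level 2), Board (id 13, level 2), Books (id 15, level 2).
Iteration 3: no rows with parent_id in {6,13,15}; recursion stops.
SUM(level) = 0 + 1 + 1 + 1 + 2 + 2 + 2 = 9.

9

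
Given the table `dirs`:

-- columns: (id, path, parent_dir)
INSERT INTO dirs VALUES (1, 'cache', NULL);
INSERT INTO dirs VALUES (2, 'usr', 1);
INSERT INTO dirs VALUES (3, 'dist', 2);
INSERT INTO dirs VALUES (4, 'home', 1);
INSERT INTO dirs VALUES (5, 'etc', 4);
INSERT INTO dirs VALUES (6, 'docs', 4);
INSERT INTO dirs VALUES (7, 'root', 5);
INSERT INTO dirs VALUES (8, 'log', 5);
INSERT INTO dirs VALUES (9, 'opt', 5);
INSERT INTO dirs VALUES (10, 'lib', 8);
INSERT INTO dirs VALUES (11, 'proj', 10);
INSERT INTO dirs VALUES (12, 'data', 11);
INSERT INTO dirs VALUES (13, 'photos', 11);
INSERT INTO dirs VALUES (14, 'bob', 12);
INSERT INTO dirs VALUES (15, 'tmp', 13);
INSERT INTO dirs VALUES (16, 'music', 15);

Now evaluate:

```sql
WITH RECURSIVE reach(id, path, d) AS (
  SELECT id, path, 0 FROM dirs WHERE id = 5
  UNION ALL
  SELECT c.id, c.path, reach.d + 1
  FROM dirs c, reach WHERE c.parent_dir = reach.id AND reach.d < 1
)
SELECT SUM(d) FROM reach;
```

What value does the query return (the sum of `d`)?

Base: id=5 (etc) at d 0.
Iteration 1: rows with parent_dir in {5} -> root (id 7, d 1), log (id 8, d 1), opt (id 9, d 1).
Iteration 2: d < 1 fails for all current rows; recursion stops.
SUM(d) = 0 + 1 + 1 + 1 = 3.

3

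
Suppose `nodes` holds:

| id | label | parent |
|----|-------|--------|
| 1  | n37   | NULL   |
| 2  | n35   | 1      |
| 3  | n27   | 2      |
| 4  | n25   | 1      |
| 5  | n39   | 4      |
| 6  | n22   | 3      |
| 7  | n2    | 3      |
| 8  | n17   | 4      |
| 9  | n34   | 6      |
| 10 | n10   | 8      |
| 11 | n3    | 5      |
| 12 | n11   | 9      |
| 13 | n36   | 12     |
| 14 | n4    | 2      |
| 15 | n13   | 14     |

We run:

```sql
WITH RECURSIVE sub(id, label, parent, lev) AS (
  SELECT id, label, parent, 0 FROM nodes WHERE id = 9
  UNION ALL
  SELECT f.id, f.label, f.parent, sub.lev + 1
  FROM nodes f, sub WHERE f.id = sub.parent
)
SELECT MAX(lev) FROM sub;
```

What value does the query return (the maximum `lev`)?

4

Base: id=9 (n34), parent=6, lev 0.
Iteration 1: join on id=6 -> n22 (id 6, parent=3, lev 1).
Iteration 2: join on id=3 -> n27 (id 3, parent=2, lev 2).
Iteration 3: join on id=2 -> n35 (id 2, parent=1, lev 3).
Iteration 4: join on id=1 -> n37 (id 1, parent=NULL, lev 4).
Iteration 5: parent is NULL; no match; recursion stops.
lev values: 0, 1, 2, 3, 4; the maximum is 4.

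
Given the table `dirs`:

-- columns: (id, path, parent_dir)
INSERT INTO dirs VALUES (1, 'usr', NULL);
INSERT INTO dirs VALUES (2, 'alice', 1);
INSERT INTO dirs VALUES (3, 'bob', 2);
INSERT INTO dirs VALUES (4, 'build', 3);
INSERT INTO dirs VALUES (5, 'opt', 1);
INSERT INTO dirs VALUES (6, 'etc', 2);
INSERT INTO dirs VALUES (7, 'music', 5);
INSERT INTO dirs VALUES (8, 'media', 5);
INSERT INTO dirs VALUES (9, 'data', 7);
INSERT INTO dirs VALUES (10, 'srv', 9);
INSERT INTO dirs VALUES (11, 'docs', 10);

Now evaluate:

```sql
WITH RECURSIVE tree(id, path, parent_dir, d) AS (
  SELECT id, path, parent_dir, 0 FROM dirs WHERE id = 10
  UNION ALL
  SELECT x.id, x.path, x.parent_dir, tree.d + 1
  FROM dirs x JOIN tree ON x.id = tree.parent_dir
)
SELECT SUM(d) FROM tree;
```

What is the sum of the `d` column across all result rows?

Base: id=10 (srv), parent_dir=9, d 0.
Iteration 1: join on id=9 -> data (id 9, parent_dir=7, d 1).
Iteration 2: join on id=7 -> music (id 7, parent_dir=5, d 2).
Iteration 3: join on id=5 -> opt (id 5, parent_dir=1, d 3).
Iteration 4: join on id=1 -> usr (id 1, parent_dir=NULL, d 4).
Iteration 5: parent_dir is NULL; no match; recursion stops.
SUM(d) = 0 + 1 + 2 + 3 + 4 = 10.

10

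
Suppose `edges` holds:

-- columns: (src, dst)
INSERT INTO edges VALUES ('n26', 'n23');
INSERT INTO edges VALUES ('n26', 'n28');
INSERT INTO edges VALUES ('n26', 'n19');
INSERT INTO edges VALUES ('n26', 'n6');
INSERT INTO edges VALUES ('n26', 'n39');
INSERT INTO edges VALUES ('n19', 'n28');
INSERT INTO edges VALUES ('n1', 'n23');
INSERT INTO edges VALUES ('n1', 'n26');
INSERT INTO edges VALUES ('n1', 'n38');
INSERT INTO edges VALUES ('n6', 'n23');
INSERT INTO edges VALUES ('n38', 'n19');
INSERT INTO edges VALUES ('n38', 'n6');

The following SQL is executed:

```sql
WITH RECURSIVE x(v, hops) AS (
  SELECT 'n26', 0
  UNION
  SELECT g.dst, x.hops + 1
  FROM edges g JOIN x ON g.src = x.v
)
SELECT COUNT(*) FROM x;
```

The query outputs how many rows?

8

Base: (n26, hops=0).
Iteration 1: edges from {n26} -> (n19, hops=1), (n23, hops=1), (n28, hops=1), (n39, hops=1), (n6, hops=1).
Iteration 2: edges from {n19,n23,n28,n39,n6} -> (n23, hops=2), (n28, hops=2).
Iteration 3: no outgoing edges from {n23,n28}; recursion stops.
Total rows emitted: 8.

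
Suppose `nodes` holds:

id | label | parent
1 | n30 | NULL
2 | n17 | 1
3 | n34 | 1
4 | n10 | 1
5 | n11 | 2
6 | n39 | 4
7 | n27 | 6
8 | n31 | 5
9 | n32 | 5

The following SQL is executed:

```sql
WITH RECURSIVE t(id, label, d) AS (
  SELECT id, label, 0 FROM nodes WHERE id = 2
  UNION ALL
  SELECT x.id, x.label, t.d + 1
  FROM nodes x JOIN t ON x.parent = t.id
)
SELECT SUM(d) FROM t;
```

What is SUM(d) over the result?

Base: id=2 (n17) at d 0.
Iteration 1: rows with parent in {2} -> n11 (id 5, d 1).
Iteration 2: rows with parent in {5} -> n31 (id 8, d 2), n32 (id 9, d 2).
Iteration 3: no rows with parent in {8,9}; recursion stops.
SUM(d) = 0 + 1 + 2 + 2 = 5.

5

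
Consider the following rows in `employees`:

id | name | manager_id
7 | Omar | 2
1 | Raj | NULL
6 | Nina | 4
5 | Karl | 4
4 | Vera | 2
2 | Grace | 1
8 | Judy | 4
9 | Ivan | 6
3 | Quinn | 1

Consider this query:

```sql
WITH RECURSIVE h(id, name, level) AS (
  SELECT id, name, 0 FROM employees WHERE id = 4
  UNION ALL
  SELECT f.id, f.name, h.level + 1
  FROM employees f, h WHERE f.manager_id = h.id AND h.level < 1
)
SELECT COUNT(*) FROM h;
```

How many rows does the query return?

4

Base: id=4 (Vera) at level 0.
Iteration 1: rows with manager_id in {4} -> Karl (id 5, level 1), Nina (id 6, level 1), Judy (id 8, level 1).
Iteration 2: level < 1 fails for all current rows; recursion stops.
Total rows emitted: 4.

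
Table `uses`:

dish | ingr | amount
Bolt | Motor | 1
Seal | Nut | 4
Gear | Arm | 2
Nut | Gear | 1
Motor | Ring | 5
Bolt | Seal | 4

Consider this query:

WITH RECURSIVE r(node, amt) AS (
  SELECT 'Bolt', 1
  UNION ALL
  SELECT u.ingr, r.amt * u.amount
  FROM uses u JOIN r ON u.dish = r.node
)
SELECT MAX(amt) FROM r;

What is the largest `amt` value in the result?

32

Base: (Bolt, amt=1).
Iteration 1: components of {Bolt} -> Motor = 1*1 = 1, Seal = 1*4 = 4.
Iteration 2: components of {Motor,Seal} -> Nut = 4*4 = 16, Ring = 1*5 = 5.
Iteration 3: components of {Nut,Ring} -> Gear = 16*1 = 16.
Iteration 4: components of {Gear} -> Arm = 16*2 = 32.
Iteration 5: no further components; recursion stops.
amt values: 1, 1, 4, 5, 16, 16, 32; the maximum is 32.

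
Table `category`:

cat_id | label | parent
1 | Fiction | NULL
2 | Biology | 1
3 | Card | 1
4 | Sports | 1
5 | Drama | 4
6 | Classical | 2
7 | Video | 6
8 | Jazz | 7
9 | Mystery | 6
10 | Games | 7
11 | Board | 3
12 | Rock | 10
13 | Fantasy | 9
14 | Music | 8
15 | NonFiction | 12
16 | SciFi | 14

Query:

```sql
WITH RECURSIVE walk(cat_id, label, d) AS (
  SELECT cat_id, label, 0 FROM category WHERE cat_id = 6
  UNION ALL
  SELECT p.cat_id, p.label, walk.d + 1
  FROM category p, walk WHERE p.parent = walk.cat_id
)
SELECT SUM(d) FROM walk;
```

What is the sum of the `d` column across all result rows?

22

Base: cat_id=6 (Classical) at d 0.
Iteration 1: rows with parent in {6} -> Video (id 7, d 1), Mystery (id 9, d 1).
Iteration 2: rows with parent in {7,9} -> Jazz (id 8, d 2), Games (id 10, d 2), Fantasy (id 13, d 2).
Iteration 3: rows with parent in {8,10,13} -> Rock (id 12, d 3), Music (id 14, d 3).
Iteration 4: rows with parent in {12,14} -> NonFiction (id 15, d 4), SciFi (id 16, d 4).
Iteration 5: no rows with parent in {15,16}; recursion stops.
SUM(d) = 0 + 1 + 1 + 2 + 2 + 2 + 3 + 3 + 4 + 4 = 22.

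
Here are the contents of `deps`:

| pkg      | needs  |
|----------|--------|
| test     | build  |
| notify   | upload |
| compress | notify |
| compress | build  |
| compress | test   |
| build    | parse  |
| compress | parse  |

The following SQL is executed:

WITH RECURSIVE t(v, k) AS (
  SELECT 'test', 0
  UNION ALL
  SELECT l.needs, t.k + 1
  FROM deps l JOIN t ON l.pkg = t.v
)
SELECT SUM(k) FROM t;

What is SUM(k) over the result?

Base: (test, k=0).
Iteration 1: edges from {test} -> (build, k=1).
Iteration 2: edges from {build} -> (parse, k=2).
Iteration 3: no outgoing edges from {parse}; recursion stops.
SUM(k) = 0 + 1 + 2 = 3.

3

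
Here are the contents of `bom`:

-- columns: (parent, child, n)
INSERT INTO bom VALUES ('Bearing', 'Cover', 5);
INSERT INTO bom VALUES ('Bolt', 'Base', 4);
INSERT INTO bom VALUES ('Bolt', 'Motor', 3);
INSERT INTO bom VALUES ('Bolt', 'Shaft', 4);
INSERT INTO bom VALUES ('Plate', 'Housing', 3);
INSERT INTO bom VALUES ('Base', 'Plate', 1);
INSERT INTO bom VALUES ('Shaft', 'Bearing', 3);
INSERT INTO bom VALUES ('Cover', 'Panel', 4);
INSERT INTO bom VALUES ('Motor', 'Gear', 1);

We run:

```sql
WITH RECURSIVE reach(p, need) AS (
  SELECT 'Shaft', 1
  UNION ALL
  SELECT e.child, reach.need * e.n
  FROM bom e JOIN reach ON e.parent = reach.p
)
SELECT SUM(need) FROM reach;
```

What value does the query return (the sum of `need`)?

79

Base: (Shaft, need=1).
Iteration 1: components of {Shaft} -> Bearing = 1*3 = 3.
Iteration 2: components of {Bearing} -> Cover = 3*5 = 15.
Iteration 3: components of {Cover} -> Panel = 15*4 = 60.
Iteration 4: no further components; recursion stops.
SUM(need) = 1 + 3 + 15 + 60 = 79.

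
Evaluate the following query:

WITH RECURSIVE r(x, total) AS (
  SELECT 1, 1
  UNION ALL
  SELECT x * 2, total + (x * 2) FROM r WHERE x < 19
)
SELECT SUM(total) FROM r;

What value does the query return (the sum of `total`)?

Base: x=1, total=1.
Iteration 1: 1 < 19 holds -> x = 1 * 2 = 2, total = 1 + 2 = 3.
Iteration 2: 2 < 19 holds -> x = 2 * 2 = 4, total = 3 + 4 = 7.
Iteration 3: 4 < 19 holds -> x = 4 * 2 = 8, total = 7 + 8 = 15.
Iteration 4: 8 < 19 holds -> x = 8 * 2 = 16, total = 15 + 16 = 31.
Iteration 5: 16 < 19 holds -> x = 16 * 2 = 32, total = 31 + 32 = 63.
Iteration 6: 32 < 19 fails; recursion stops.
SUM(total) = 1 + 3 + 7 + 15 + 31 + 63 = 120.

120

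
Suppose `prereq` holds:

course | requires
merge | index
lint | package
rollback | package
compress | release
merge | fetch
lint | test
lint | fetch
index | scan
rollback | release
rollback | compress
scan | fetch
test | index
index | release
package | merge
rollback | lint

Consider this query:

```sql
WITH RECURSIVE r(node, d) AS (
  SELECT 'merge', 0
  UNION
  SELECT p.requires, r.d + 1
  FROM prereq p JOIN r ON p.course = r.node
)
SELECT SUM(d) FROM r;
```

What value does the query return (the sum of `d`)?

9

Base: (merge, d=0).
Iteration 1: edges from {merge} -> (fetch, d=1), (index, d=1).
Iteration 2: edges from {fetch,index} -> (release, d=2), (scan, d=2).
Iteration 3: edges from {release,scan} -> (fetch, d=3).
Iteration 4: no outgoing edges from {fetch}; recursion stops.
SUM(d) = 0 + 1 + 1 + 2 + 2 + 3 = 9.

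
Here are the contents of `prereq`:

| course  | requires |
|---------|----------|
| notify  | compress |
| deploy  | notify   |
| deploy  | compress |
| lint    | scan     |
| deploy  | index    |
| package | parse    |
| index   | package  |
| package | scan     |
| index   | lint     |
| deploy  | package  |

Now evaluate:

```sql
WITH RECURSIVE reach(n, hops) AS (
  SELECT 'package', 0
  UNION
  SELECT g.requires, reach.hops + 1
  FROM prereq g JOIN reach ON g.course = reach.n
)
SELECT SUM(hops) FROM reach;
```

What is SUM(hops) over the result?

2

Base: (package, hops=0).
Iteration 1: edges from {package} -> (parse, hops=1), (scan, hops=1).
Iteration 2: no outgoing edges from {parse,scan}; recursion stops.
SUM(hops) = 0 + 1 + 1 = 2.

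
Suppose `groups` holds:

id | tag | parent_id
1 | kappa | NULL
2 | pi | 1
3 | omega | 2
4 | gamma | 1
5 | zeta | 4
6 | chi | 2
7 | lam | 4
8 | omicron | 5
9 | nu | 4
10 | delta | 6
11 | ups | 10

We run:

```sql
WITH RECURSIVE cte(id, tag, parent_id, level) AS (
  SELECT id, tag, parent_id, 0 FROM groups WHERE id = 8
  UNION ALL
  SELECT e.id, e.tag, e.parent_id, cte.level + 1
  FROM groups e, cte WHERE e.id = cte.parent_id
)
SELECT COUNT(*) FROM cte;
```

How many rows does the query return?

Base: id=8 (omicron), parent_id=5, level 0.
Iteration 1: join on id=5 -> zeta (id 5, parent_id=4, level 1).
Iteration 2: join on id=4 -> gamma (id 4, parent_id=1, level 2).
Iteration 3: join on id=1 -> kappa (id 1, parent_id=NULL, level 3).
Iteration 4: parent_id is NULL; no match; recursion stops.
Total rows emitted: 4.

4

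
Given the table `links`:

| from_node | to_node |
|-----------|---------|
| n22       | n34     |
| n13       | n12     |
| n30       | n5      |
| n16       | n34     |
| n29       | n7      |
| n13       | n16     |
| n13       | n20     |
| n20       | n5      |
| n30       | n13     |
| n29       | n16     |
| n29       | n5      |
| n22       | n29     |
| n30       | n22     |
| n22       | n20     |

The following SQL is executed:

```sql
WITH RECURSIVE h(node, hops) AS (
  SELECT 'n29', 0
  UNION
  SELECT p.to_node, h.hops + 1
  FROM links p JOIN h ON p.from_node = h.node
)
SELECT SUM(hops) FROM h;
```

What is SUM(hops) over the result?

5

Base: (n29, hops=0).
Iteration 1: edges from {n29} -> (n16, hops=1), (n5, hops=1), (n7, hops=1).
Iteration 2: edges from {n16,n5,n7} -> (n34, hops=2).
Iteration 3: no outgoing edges from {n34}; recursion stops.
SUM(hops) = 0 + 1 + 1 + 1 + 2 = 5.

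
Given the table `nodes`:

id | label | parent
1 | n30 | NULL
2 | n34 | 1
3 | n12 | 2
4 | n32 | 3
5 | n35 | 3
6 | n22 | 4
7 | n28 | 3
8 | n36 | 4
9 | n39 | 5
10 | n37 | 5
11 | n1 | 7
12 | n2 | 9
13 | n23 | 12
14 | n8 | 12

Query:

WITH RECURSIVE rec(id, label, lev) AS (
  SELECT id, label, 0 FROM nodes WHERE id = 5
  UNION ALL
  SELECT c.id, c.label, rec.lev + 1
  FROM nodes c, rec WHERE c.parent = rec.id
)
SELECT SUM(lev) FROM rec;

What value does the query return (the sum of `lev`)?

10

Base: id=5 (n35) at lev 0.
Iteration 1: rows with parent in {5} -> n39 (id 9, lev 1), n37 (id 10, lev 1).
Iteration 2: rows with parent in {9,10} -> n2 (id 12, lev 2).
Iteration 3: rows with parent in {12} -> n23 (id 13, lev 3), n8 (id 14, lev 3).
Iteration 4: no rows with parent in {13,14}; recursion stops.
SUM(lev) = 0 + 1 + 1 + 2 + 3 + 3 = 10.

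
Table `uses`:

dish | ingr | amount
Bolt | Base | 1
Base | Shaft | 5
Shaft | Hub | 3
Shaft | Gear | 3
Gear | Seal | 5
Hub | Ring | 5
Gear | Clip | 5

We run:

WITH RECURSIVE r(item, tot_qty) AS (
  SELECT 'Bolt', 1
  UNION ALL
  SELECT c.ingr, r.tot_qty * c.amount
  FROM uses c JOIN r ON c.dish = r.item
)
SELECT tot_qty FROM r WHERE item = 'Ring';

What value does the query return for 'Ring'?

Base: (Bolt, tot_qty=1).
Iteration 1: components of {Bolt} -> Base = 1*1 = 1.
Iteration 2: components of {Base} -> Shaft = 1*5 = 5.
Iteration 3: components of {Shaft} -> Gear = 5*3 = 15, Hub = 5*3 = 15.
Iteration 4: components of {Gear,Hub} -> Clip = 15*5 = 75, Ring = 15*5 = 75, Seal = 15*5 = 75.
Iteration 5: no further components; recursion stops.

75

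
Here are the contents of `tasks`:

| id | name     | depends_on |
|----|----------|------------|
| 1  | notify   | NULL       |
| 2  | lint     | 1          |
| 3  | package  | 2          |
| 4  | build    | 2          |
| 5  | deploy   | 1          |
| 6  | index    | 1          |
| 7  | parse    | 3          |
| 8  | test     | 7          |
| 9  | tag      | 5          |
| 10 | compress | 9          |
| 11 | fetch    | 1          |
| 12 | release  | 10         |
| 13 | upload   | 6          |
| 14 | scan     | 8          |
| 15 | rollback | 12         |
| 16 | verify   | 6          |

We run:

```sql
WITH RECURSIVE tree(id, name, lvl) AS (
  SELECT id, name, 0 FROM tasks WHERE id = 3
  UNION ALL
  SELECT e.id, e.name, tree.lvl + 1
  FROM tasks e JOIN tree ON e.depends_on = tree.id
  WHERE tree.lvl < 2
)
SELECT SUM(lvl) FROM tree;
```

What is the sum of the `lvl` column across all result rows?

Base: id=3 (package) at lvl 0.
Iteration 1: rows with depends_on in {3} -> parse (id 7, lvl 1).
Iteration 2: rows with depends_on in {7} -> test (id 8, lvl 2).
Iteration 3: lvl < 2 fails for all current rows; recursion stops.
SUM(lvl) = 0 + 1 + 2 = 3.

3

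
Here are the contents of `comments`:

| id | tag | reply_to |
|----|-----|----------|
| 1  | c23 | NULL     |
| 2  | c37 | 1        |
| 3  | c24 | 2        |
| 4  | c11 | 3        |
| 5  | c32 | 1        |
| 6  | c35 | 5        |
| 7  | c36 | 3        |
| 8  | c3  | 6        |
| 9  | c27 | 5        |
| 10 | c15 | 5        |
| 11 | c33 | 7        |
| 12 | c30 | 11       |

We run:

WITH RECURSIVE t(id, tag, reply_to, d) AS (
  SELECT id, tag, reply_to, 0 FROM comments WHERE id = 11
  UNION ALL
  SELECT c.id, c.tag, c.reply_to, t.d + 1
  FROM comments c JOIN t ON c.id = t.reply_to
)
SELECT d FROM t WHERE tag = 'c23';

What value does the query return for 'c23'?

Base: id=11 (c33), reply_to=7, d 0.
Iteration 1: join on id=7 -> c36 (id 7, reply_to=3, d 1).
Iteration 2: join on id=3 -> c24 (id 3, reply_to=2, d 2).
Iteration 3: join on id=2 -> c37 (id 2, reply_to=1, d 3).
Iteration 4: join on id=1 -> c23 (id 1, reply_to=NULL, d 4).
Iteration 5: reply_to is NULL; no match; recursion stops.

4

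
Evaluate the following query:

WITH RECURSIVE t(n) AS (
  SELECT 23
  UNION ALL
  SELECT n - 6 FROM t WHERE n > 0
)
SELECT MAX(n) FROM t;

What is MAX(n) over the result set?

Base: n=23.
Iteration 1: 23 > 0 holds -> n = 23 - 6 = 17.
Iteration 2: 17 > 0 holds -> n = 17 - 6 = 11.
Iteration 3: 11 > 0 holds -> n = 11 - 6 = 5.
Iteration 4: 5 > 0 holds -> n = 5 - 6 = -1.
Iteration 5: -1 > 0 fails; recursion stops.
n values: 23, 17, 11, 5, -1; the maximum is 23.

23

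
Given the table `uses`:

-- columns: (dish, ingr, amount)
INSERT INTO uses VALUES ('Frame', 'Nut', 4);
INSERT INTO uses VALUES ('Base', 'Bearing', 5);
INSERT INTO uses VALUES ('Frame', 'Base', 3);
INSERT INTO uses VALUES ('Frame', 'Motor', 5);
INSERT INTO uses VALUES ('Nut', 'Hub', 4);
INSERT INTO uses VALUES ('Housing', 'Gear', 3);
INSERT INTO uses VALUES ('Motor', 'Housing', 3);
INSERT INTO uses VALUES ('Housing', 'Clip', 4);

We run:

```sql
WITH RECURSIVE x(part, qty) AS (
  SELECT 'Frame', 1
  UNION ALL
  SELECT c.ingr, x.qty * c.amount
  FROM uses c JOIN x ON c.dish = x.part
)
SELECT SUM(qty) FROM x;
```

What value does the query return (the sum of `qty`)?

Base: (Frame, qty=1).
Iteration 1: components of {Frame} -> Base = 1*3 = 3, Motor = 1*5 = 5, Nut = 1*4 = 4.
Iteration 2: components of {Base,Motor,Nut} -> Bearing = 3*5 = 15, Housing = 5*3 = 15, Hub = 4*4 = 16.
Iteration 3: components of {Bearing,Housing,Hub} -> Clip = 15*4 = 60, Gear = 15*3 = 45.
Iteration 4: no further components; recursion stops.
SUM(qty) = 1 + 4 + 5 + 3 + 16 + 15 + 15 + 60 + 45 = 164.

164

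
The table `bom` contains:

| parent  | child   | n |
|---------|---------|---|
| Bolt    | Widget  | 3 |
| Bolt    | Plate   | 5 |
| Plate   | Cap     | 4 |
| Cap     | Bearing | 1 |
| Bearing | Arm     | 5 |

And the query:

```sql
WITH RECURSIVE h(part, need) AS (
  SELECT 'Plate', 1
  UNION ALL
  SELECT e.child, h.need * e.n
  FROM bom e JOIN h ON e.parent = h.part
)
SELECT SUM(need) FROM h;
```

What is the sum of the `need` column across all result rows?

Base: (Plate, need=1).
Iteration 1: components of {Plate} -> Cap = 1*4 = 4.
Iteration 2: components of {Cap} -> Bearing = 4*1 = 4.
Iteration 3: components of {Bearing} -> Arm = 4*5 = 20.
Iteration 4: no further components; recursion stops.
SUM(need) = 1 + 4 + 4 + 20 = 29.

29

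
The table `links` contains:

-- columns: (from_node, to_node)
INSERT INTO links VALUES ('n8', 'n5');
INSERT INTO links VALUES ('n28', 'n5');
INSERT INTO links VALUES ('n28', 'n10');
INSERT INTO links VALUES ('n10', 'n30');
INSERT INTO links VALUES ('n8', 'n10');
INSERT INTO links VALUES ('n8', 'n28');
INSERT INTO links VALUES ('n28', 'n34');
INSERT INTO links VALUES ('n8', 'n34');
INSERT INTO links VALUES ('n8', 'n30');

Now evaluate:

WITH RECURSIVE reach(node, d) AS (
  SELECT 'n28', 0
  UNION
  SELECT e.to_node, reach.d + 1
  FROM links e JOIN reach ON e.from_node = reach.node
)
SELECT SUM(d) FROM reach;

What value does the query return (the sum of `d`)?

5

Base: (n28, d=0).
Iteration 1: edges from {n28} -> (n10, d=1), (n34, d=1), (n5, d=1).
Iteration 2: edges from {n10,n34,n5} -> (n30, d=2).
Iteration 3: no outgoing edges from {n30}; recursion stops.
SUM(d) = 0 + 1 + 1 + 1 + 2 = 5.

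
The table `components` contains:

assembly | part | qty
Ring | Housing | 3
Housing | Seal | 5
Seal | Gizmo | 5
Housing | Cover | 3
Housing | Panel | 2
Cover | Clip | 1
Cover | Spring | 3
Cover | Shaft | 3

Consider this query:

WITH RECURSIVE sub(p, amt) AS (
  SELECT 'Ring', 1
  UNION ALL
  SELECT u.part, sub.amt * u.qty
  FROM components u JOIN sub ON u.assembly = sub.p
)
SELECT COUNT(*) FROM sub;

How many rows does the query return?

9

Base: (Ring, amt=1).
Iteration 1: components of {Ring} -> Housing = 1*3 = 3.
Iteration 2: components of {Housing} -> Cover = 3*3 = 9, Panel = 3*2 = 6, Seal = 3*5 = 15.
Iteration 3: components of {Cover,Panel,Seal} -> Clip = 9*1 = 9, Gizmo = 15*5 = 75, Shaft = 9*3 = 27, Spring = 9*3 = 27.
Iteration 4: no further components; recursion stops.
Total rows emitted: 9.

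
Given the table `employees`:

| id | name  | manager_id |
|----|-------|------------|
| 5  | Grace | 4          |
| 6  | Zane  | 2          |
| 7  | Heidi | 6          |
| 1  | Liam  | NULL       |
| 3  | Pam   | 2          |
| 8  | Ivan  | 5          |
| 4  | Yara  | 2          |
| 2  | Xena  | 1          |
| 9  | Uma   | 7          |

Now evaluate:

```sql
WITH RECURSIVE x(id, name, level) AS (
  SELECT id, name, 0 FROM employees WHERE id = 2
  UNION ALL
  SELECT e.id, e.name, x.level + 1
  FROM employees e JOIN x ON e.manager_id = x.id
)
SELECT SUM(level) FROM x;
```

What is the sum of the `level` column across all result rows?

Base: id=2 (Xena) at level 0.
Iteration 1: rows with manager_id in {2} -> Pam (id 3, level 1), Yara (id 4, level 1), Zane (id 6, level 1).
Iteration 2: rows with manager_id in {3,4,6} -> Grace (id 5, level 2), Heidi (id 7, level 2).
Iteration 3: rows with manager_id in {5,7} -> Ivan (id 8, level 3), Uma (id 9, level 3).
Iteration 4: no rows with manager_id in {8,9}; recursion stops.
SUM(level) = 0 + 1 + 1 + 1 + 2 + 2 + 3 + 3 = 13.

13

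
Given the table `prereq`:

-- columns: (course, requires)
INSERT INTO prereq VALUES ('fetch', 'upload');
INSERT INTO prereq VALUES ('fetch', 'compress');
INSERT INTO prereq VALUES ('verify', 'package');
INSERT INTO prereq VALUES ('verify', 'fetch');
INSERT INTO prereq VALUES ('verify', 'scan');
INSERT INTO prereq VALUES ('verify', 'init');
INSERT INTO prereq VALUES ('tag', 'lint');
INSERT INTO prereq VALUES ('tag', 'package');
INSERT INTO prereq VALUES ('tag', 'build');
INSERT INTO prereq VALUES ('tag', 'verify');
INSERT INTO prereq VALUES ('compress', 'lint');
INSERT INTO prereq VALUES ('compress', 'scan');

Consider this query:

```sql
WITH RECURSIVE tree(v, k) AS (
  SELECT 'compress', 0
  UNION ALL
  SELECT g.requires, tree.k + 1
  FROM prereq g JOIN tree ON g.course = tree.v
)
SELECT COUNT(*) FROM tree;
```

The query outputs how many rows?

Base: (compress, k=0).
Iteration 1: edges from {compress} -> (lint, k=1), (scan, k=1).
Iteration 2: no outgoing edges from {lint,scan}; recursion stops.
Total rows emitted: 3.

3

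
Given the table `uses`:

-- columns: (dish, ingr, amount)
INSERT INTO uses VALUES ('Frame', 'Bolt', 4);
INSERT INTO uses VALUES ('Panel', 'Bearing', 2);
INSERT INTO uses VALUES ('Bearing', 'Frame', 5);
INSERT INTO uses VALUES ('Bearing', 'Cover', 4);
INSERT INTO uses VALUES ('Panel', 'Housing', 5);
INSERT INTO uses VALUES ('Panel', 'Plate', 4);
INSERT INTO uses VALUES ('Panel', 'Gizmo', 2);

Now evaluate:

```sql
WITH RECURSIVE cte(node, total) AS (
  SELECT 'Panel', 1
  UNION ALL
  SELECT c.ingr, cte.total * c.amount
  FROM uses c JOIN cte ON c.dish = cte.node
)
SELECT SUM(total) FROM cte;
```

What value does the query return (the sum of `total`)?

72

Base: (Panel, total=1).
Iteration 1: components of {Panel} -> Bearing = 1*2 = 2, Gizmo = 1*2 = 2, Housing = 1*5 = 5, Plate = 1*4 = 4.
Iteration 2: components of {Bearing,Gizmo,Housing,Plate} -> Cover = 2*4 = 8, Frame = 2*5 = 10.
Iteration 3: components of {Cover,Frame} -> Bolt = 10*4 = 40.
Iteration 4: no further components; recursion stops.
SUM(total) = 1 + 4 + 2 + 2 + 5 + 10 + 8 + 40 = 72.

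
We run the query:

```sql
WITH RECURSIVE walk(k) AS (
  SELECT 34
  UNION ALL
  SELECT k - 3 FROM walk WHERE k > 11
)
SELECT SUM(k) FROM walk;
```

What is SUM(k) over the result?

198

Base: k=34.
Iteration 1: 34 > 11 holds -> k = 34 - 3 = 31.
Iteration 2: 31 > 11 holds -> k = 31 - 3 = 28.
Iteration 3: 28 > 11 holds -> k = 28 - 3 = 25.
Iteration 4: 25 > 11 holds -> k = 25 - 3 = 22.
Iteration 5: 22 > 11 holds -> k = 22 - 3 = 19.
Iteration 6: 19 > 11 holds -> k = 19 - 3 = 16.
Iteration 7: 16 > 11 holds -> k = 16 - 3 = 13.
Iteration 8: 13 > 11 holds -> k = 13 - 3 = 10.
Iteration 9: 10 > 11 fails; recursion stops.
SUM(k) = 34 + 31 + 28 + 25 + 22 + 19 + 16 + 13 + 10 = 198.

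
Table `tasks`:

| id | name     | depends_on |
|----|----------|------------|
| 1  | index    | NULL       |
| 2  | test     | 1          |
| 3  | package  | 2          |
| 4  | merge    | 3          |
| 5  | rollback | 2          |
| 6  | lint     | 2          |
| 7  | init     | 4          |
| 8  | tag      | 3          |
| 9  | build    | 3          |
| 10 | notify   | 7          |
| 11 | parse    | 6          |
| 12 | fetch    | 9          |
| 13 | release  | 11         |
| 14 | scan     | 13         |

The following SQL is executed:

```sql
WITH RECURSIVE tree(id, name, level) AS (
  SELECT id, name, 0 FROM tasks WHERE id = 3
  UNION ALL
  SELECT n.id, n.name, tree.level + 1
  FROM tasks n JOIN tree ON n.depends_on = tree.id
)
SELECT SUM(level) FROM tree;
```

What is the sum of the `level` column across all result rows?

Base: id=3 (package) at level 0.
Iteration 1: rows with depends_on in {3} -> merge (id 4, level 1), tag (id 8, level 1), build (id 9, level 1).
Iteration 2: rows with depends_on in {4,8,9} -> init (id 7, level 2), fetch (id 12, level 2).
Iteration 3: rows with depends_on in {7,12} -> notify (id 10, level 3).
Iteration 4: no rows with depends_on in {10}; recursion stops.
SUM(level) = 0 + 1 + 1 + 1 + 2 + 2 + 3 = 10.

10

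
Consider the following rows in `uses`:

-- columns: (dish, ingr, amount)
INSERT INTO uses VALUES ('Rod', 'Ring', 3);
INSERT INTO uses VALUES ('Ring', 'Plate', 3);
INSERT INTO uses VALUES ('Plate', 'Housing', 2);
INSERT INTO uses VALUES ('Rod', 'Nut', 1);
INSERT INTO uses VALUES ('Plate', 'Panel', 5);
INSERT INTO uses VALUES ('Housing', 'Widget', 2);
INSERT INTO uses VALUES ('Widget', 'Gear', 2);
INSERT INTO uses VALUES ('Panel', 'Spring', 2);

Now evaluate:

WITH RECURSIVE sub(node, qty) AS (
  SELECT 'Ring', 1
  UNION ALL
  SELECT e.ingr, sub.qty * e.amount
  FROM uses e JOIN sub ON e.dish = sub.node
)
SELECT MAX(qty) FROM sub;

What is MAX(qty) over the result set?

Base: (Ring, qty=1).
Iteration 1: components of {Ring} -> Plate = 1*3 = 3.
Iteration 2: components of {Plate} -> Housing = 3*2 = 6, Panel = 3*5 = 15.
Iteration 3: components of {Housing,Panel} -> Spring = 15*2 = 30, Widget = 6*2 = 12.
Iteration 4: components of {Spring,Widget} -> Gear = 12*2 = 24.
Iteration 5: no further components; recursion stops.
qty values: 1, 3, 6, 15, 12, 30, 24; the maximum is 30.

30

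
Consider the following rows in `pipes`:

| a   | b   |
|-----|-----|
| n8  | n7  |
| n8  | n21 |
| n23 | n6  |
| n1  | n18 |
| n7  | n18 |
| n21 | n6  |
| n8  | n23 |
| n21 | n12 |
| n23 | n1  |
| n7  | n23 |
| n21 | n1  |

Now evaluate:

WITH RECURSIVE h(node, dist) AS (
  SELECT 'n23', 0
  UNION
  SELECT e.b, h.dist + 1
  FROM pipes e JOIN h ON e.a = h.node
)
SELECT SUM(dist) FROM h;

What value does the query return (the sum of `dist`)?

4

Base: (n23, dist=0).
Iteration 1: edges from {n23} -> (n1, dist=1), (n6, dist=1).
Iteration 2: edges from {n1,n6} -> (n18, dist=2).
Iteration 3: no outgoing edges from {n18}; recursion stops.
SUM(dist) = 0 + 1 + 1 + 2 = 4.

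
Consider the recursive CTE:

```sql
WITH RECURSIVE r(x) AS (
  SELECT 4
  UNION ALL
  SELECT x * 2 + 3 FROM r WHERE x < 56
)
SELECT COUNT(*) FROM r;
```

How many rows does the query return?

5

Base: x=4.
Iteration 1: 4 < 56 holds -> x = 4 * 2 + 3 = 11.
Iteration 2: 11 < 56 holds -> x = 11 * 2 + 3 = 25.
Iteration 3: 25 < 56 holds -> x = 25 * 2 + 3 = 53.
Iteration 4: 53 < 56 holds -> x = 53 * 2 + 3 = 109.
Iteration 5: 109 < 56 fails; recursion stops.
Total rows emitted: 5.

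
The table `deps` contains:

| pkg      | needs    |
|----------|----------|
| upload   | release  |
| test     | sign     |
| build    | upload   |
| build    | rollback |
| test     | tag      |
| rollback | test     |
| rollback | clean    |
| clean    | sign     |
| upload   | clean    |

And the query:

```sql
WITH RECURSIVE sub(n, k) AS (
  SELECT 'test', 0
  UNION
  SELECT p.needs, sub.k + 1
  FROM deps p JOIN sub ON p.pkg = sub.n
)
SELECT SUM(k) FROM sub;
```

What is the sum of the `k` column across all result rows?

Base: (test, k=0).
Iteration 1: edges from {test} -> (sign, k=1), (tag, k=1).
Iteration 2: no outgoing edges from {sign,tag}; recursion stops.
SUM(k) = 0 + 1 + 1 = 2.

2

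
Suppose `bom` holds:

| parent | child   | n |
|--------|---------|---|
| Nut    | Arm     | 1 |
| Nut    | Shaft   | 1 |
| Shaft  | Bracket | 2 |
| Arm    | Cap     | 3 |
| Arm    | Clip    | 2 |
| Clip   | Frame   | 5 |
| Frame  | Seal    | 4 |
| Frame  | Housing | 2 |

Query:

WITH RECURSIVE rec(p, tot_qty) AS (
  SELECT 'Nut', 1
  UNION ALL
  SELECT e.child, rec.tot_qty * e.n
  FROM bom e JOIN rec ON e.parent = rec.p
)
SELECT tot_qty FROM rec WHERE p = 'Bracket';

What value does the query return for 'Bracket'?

2

Base: (Nut, tot_qty=1).
Iteration 1: components of {Nut} -> Arm = 1*1 = 1, Shaft = 1*1 = 1.
Iteration 2: components of {Arm,Shaft} -> Bracket = 1*2 = 2, Cap = 1*3 = 3, Clip = 1*2 = 2.
Iteration 3: components of {Bracket,Cap,Clip} -> Frame = 2*5 = 10.
Iteration 4: components of {Frame} -> Housing = 10*2 = 20, Seal = 10*4 = 40.
Iteration 5: no further components; recursion stops.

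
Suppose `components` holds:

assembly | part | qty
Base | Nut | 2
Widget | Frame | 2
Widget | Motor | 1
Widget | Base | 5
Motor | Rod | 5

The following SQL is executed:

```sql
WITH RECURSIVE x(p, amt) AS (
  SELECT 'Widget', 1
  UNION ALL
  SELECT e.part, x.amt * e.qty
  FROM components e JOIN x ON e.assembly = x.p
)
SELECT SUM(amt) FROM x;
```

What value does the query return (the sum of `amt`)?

Base: (Widget, amt=1).
Iteration 1: components of {Widget} -> Base = 1*5 = 5, Frame = 1*2 = 2, Motor = 1*1 = 1.
Iteration 2: components of {Base,Frame,Motor} -> Nut = 5*2 = 10, Rod = 1*5 = 5.
Iteration 3: no further components; recursion stops.
SUM(amt) = 1 + 5 + 1 + 2 + 10 + 5 = 24.

24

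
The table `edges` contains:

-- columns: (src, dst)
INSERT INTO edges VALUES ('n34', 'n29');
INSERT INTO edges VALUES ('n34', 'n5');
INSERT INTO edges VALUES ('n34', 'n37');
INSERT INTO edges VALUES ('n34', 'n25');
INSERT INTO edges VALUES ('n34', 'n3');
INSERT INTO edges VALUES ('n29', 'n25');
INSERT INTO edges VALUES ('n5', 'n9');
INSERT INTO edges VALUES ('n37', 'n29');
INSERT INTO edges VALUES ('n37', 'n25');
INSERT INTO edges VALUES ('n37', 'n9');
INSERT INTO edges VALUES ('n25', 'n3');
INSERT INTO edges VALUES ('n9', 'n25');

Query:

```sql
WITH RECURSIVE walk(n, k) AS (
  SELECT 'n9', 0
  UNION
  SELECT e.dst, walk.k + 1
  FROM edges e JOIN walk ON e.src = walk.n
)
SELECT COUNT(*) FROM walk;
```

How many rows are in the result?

Base: (n9, k=0).
Iteration 1: edges from {n9} -> (n25, k=1).
Iteration 2: edges from {n25} -> (n3, k=2).
Iteration 3: no outgoing edges from {n3}; recursion stops.
Total rows emitted: 3.

3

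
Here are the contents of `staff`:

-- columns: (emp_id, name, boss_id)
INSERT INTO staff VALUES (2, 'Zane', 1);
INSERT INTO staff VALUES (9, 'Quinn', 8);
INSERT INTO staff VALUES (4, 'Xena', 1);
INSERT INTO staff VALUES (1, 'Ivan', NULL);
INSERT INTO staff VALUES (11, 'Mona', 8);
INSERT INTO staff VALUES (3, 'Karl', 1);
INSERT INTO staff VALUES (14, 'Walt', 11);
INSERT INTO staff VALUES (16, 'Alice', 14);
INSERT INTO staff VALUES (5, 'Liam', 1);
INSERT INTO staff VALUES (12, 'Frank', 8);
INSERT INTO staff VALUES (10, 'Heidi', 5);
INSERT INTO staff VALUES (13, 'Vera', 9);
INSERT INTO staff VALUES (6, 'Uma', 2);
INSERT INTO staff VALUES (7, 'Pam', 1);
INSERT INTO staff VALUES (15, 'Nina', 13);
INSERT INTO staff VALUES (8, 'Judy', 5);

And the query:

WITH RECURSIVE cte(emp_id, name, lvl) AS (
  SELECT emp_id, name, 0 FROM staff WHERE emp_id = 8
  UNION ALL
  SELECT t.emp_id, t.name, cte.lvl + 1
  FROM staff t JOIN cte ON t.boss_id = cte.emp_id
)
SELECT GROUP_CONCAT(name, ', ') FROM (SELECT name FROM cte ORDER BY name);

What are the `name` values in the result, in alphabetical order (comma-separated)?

Alice, Frank, Judy, Mona, Nina, Quinn, Vera, Walt

Base: emp_id=8 (Judy) at lvl 0.
Iteration 1: rows with boss_id in {8} -> Quinn (id 9, lvl 1), Mona (id 11, lvl 1), Frank (id 12, lvl 1).
Iteration 2: rows with boss_id in {9,11,12} -> Vera (id 13, lvl 2), Walt (id 14, lvl 2).
Iteration 3: rows with boss_id in {13,14} -> Nina (id 15, lvl 3), Alice (id 16, lvl 3).
Iteration 4: no rows with boss_id in {15,16}; recursion stops.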